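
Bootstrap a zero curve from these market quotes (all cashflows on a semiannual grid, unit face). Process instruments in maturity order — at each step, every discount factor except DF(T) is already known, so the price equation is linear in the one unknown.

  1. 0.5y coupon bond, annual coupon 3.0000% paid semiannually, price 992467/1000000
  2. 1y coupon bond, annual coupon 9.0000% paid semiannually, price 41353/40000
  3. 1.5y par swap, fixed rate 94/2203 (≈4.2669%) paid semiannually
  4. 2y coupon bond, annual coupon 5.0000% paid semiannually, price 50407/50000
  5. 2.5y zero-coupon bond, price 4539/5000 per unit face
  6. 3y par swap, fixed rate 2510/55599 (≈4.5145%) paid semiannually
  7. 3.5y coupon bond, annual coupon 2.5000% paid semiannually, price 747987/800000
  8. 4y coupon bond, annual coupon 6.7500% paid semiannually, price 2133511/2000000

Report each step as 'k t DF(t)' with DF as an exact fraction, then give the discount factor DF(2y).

step 1 [0.5y] bond c/2=3/200: DF=(992467/1000000 − 3/200·(0))/(1+3/200) = 4889/5000 ≈ 0.977800
step 2 [1y] bond c/2=9/200: DF=(41353/40000 − 9/200·(0.977800))/(1+9/200) = 592/625 ≈ 0.947200
step 3 [1.5y] swap r/2=47/2203: DF=(1 − 47/2203·(0.977800+0.947200))/(1+47/2203) = 9389/10000 ≈ 0.938900
step 4 [2y] bond c/2=1/40: DF=(50407/50000 − 1/40·(0.977800+0.947200+0.938900))/(1+1/40) = 9137/10000 ≈ 0.913700
step 5 [2.5y] zero: DF = P = 4539/5000 ≈ 0.907800
step 6 [3y] swap r/2=1255/55599: DF=(1 − 1255/55599·(0.977800+0.947200+0.938900+0.913700+0.907800))/(1+1255/55599) = 1749/2000 ≈ 0.874500
step 7 [3.5y] bond c/2=1/80: DF=(747987/800000 − 1/80·(0.977800+0.947200+0.938900+0.913700+0.907800+0.874500))/(1+1/80) = 2137/2500 ≈ 0.854800
step 8 [4y] bond c/2=27/800: DF=(2133511/2000000 − 27/800·(0.977800+0.947200+0.938900+0.913700+0.907800+0.874500+0.854800))/(1+27/800) = 329/400 ≈ 0.822500

1 1/2 4889/5000
2 1 592/625
3 3/2 9389/10000
4 2 9137/10000
5 5/2 4539/5000
6 3 1749/2000
7 7/2 2137/2500
8 4 329/400
DF(2y) = 9137/10000 ≈ 0.913700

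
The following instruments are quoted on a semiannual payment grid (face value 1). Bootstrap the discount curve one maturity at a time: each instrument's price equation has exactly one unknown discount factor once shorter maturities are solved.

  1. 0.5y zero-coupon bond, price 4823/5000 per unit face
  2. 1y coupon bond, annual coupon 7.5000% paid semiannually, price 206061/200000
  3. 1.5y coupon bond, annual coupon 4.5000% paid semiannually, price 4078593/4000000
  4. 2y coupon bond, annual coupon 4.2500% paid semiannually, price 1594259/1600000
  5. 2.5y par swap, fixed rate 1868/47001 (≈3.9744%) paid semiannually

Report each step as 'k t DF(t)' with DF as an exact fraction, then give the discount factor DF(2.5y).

step 1 [0.5y] zero: DF = P = 4823/5000 ≈ 0.964600
step 2 [1y] bond c/2=3/80: DF=(206061/200000 − 3/80·(0.964600))/(1+3/80) = 4791/5000 ≈ 0.958200
step 3 [1.5y] bond c/2=9/400: DF=(4078593/4000000 − 9/400·(0.964600+0.958200))/(1+9/400) = 9549/10000 ≈ 0.954900
step 4 [2y] bond c/2=17/800: DF=(1594259/1600000 − 17/800·(0.964600+0.958200+0.954900))/(1+17/800) = 4579/5000 ≈ 0.915800
step 5 [2.5y] swap r/2=934/47001: DF=(1 − 934/47001·(0.964600+0.958200+0.954900+0.915800))/(1+934/47001) = 4533/5000 ≈ 0.906600

1 1/2 4823/5000
2 1 4791/5000
3 3/2 9549/10000
4 2 4579/5000
5 5/2 4533/5000
DF(2.5y) = 4533/5000 ≈ 0.906600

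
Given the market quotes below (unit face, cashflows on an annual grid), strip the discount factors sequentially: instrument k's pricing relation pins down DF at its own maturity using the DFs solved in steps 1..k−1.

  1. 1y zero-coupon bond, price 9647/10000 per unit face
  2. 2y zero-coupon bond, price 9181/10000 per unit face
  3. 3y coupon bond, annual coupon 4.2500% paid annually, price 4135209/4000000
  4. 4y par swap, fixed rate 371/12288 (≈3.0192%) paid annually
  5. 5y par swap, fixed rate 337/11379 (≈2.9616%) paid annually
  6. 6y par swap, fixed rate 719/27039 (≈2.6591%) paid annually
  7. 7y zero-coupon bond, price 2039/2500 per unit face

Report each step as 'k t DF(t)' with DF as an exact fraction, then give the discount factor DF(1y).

1 1 9647/10000
2 2 9181/10000
3 3 9149/10000
4 4 8887/10000
5 5 2163/2500
6 6 4281/5000
7 7 2039/2500
DF(1y) = 9647/10000 ≈ 0.964700

step 1 [1y] zero: DF = P = 9647/10000 ≈ 0.964700
step 2 [2y] zero: DF = P = 9181/10000 ≈ 0.918100
step 3 [3y] bond c/1=17/400: DF=(4135209/4000000 − 17/400·(0.964700+0.918100))/(1+17/400) = 9149/10000 ≈ 0.914900
step 4 [4y] swap r/1=371/12288: DF=(1 − 371/12288·(0.964700+0.918100+0.914900))/(1+371/12288) = 8887/10000 ≈ 0.888700
step 5 [5y] swap r/1=337/11379: DF=(1 − 337/11379·(0.964700+0.918100+0.914900+0.888700))/(1+337/11379) = 2163/2500 ≈ 0.865200
step 6 [6y] swap r/1=719/27039: DF=(1 − 719/27039·(0.964700+0.918100+0.914900+0.888700+0.865200))/(1+719/27039) = 4281/5000 ≈ 0.856200
step 7 [7y] zero: DF = P = 2039/2500 ≈ 0.815600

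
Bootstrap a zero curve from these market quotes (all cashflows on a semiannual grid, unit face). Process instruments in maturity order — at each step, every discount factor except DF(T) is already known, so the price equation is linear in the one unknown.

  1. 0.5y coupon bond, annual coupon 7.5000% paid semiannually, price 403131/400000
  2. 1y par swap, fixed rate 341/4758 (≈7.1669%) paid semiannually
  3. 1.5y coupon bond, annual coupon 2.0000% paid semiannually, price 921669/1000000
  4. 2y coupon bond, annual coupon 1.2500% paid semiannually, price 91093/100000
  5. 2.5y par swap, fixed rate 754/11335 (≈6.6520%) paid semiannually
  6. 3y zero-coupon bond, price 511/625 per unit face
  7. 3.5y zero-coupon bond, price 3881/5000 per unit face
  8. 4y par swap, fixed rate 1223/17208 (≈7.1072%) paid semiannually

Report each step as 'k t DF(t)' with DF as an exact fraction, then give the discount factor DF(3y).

step 1 [0.5y] bond c/2=3/80: DF=(403131/400000 − 3/80·(0))/(1+3/80) = 4857/5000 ≈ 0.971400
step 2 [1y] swap r/2=341/9516: DF=(1 − 341/9516·(0.971400))/(1+341/9516) = 4659/5000 ≈ 0.931800
step 3 [1.5y] bond c/2=1/100: DF=(921669/1000000 − 1/100·(0.971400+0.931800))/(1+1/100) = 8937/10000 ≈ 0.893700
step 4 [2y] bond c/2=1/160: DF=(91093/100000 − 1/160·(0.971400+0.931800+0.893700))/(1+1/160) = 8879/10000 ≈ 0.887900
step 5 [2.5y] swap r/2=377/11335: DF=(1 − 377/11335·(0.971400+0.931800+0.893700+0.887900))/(1+377/11335) = 2123/2500 ≈ 0.849200
step 6 [3y] zero: DF = P = 511/625 ≈ 0.817600
step 7 [3.5y] zero: DF = P = 3881/5000 ≈ 0.776200
step 8 [4y] swap r/2=1223/34416: DF=(1 − 1223/34416·(0.971400+0.931800+0.893700+0.887900+0.849200+0.817600+0.776200))/(1+1223/34416) = 3777/5000 ≈ 0.755400

1 1/2 4857/5000
2 1 4659/5000
3 3/2 8937/10000
4 2 8879/10000
5 5/2 2123/2500
6 3 511/625
7 7/2 3881/5000
8 4 3777/5000
DF(3y) = 511/625 ≈ 0.817600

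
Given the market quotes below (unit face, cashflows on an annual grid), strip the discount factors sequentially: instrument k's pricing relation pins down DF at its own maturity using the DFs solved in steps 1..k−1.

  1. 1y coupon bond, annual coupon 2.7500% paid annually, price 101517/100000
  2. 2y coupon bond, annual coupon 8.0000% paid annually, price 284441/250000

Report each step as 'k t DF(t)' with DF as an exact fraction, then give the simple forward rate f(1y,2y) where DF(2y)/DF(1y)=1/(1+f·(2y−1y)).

step 1 [1y] bond c/1=11/400: DF=(101517/100000 − 11/400·(0))/(1+11/400) = 247/250 ≈ 0.988000
step 2 [2y] bond c/1=2/25: DF=(284441/250000 − 2/25·(0.988000))/(1+2/25) = 9803/10000 ≈ 0.980300

1 1 247/250
2 2 9803/10000
f(1y,2y) = ((247/250)/(9803/10000) − 1)/(1) = 77/9803 ≈ 0.7855%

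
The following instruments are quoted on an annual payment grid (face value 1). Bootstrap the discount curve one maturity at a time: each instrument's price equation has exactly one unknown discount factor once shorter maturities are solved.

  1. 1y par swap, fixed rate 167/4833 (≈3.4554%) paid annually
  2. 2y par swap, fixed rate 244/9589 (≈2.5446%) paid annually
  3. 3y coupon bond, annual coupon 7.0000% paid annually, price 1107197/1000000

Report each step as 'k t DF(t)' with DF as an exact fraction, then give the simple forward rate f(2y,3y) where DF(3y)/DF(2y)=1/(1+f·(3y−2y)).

1 1 4833/5000
2 2 1189/1250
3 3 9093/10000
f(2y,3y) = ((1189/1250)/(9093/10000) − 1)/(1) = 419/9093 ≈ 4.6079%

step 1 [1y] swap r/1=167/4833: DF=(1 − 167/4833·(0))/(1+167/4833) = 4833/5000 ≈ 0.966600
step 2 [2y] swap r/1=244/9589: DF=(1 − 244/9589·(0.966600))/(1+244/9589) = 1189/1250 ≈ 0.951200
step 3 [3y] bond c/1=7/100: DF=(1107197/1000000 − 7/100·(0.966600+0.951200))/(1+7/100) = 9093/10000 ≈ 0.909300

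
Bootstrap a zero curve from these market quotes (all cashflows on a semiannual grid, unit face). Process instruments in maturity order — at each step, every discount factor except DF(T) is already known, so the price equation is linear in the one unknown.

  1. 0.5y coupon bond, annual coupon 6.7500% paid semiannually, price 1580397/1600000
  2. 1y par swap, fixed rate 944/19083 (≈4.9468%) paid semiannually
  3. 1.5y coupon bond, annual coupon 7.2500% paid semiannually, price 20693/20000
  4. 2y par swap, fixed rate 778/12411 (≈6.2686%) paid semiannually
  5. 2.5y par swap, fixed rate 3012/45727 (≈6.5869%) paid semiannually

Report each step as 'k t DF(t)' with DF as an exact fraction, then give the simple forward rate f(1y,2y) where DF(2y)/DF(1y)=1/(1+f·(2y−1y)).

step 1 [0.5y] bond c/2=27/800: DF=(1580397/1600000 − 27/800·(0))/(1+27/800) = 1911/2000 ≈ 0.955500
step 2 [1y] swap r/2=472/19083: DF=(1 − 472/19083·(0.955500))/(1+472/19083) = 1191/1250 ≈ 0.952800
step 3 [1.5y] bond c/2=29/800: DF=(20693/20000 − 29/800·(0.955500+0.952800))/(1+29/800) = 9317/10000 ≈ 0.931700
step 4 [2y] swap r/2=389/12411: DF=(1 − 389/12411·(0.955500+0.952800+0.931700))/(1+389/12411) = 8833/10000 ≈ 0.883300
step 5 [2.5y] swap r/2=1506/45727: DF=(1 − 1506/45727·(0.955500+0.952800+0.931700+0.883300))/(1+1506/45727) = 4247/5000 ≈ 0.849400

1 1/2 1911/2000
2 1 1191/1250
3 3/2 9317/10000
4 2 8833/10000
5 5/2 4247/5000
f(1y,2y) = ((1191/1250)/(8833/10000) − 1)/(1) = 695/8833 ≈ 7.8682%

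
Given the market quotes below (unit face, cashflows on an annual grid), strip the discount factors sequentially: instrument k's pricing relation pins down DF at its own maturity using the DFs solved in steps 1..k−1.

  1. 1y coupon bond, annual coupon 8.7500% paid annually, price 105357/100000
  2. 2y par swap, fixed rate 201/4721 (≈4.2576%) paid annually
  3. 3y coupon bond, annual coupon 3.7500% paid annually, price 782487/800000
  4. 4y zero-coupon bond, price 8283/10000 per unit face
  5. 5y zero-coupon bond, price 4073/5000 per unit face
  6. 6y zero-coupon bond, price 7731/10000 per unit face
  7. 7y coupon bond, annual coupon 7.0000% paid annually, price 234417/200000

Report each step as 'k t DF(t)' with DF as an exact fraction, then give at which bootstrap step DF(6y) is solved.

1 1 1211/1250
2 2 2299/2500
3 3 1749/2000
4 4 8283/10000
5 5 4073/5000
6 6 7731/10000
7 7 3783/5000
DF(6y) is solved at step 6

step 1 [1y] bond c/1=7/80: DF=(105357/100000 − 7/80·(0))/(1+7/80) = 1211/1250 ≈ 0.968800
step 2 [2y] swap r/1=201/4721: DF=(1 − 201/4721·(0.968800))/(1+201/4721) = 2299/2500 ≈ 0.919600
step 3 [3y] bond c/1=3/80: DF=(782487/800000 − 3/80·(0.968800+0.919600))/(1+3/80) = 1749/2000 ≈ 0.874500
step 4 [4y] zero: DF = P = 8283/10000 ≈ 0.828300
step 5 [5y] zero: DF = P = 4073/5000 ≈ 0.814600
step 6 [6y] zero: DF = P = 7731/10000 ≈ 0.773100
step 7 [7y] bond c/1=7/100: DF=(234417/200000 − 7/100·(0.968800+0.919600+0.874500+0.828300+0.814600+0.773100))/(1+7/100) = 3783/5000 ≈ 0.756600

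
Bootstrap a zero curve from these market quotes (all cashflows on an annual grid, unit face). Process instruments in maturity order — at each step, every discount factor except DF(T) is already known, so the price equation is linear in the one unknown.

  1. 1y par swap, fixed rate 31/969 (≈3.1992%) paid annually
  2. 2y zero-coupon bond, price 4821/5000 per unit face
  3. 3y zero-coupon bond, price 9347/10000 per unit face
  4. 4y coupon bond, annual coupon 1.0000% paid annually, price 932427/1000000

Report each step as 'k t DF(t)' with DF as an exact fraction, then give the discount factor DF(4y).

1 1 969/1000
2 2 4821/5000
3 3 9347/10000
4 4 2237/2500
DF(4y) = 2237/2500 ≈ 0.894800

step 1 [1y] swap r/1=31/969: DF=(1 − 31/969·(0))/(1+31/969) = 969/1000 ≈ 0.969000
step 2 [2y] zero: DF = P = 4821/5000 ≈ 0.964200
step 3 [3y] zero: DF = P = 9347/10000 ≈ 0.934700
step 4 [4y] bond c/1=1/100: DF=(932427/1000000 − 1/100·(0.969000+0.964200+0.934700))/(1+1/100) = 2237/2500 ≈ 0.894800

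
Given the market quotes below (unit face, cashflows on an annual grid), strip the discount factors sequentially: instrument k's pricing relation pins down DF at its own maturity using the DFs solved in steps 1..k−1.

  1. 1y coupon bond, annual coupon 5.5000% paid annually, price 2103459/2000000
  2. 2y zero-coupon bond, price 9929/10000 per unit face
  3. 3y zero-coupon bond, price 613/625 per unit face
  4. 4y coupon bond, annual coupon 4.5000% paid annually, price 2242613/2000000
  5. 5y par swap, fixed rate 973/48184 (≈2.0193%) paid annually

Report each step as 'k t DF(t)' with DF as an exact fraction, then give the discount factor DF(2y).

step 1 [1y] bond c/1=11/200: DF=(2103459/2000000 − 11/200·(0))/(1+11/200) = 9969/10000 ≈ 0.996900
step 2 [2y] zero: DF = P = 9929/10000 ≈ 0.992900
step 3 [3y] zero: DF = P = 613/625 ≈ 0.980800
step 4 [4y] bond c/1=9/200: DF=(2242613/2000000 − 9/200·(0.996900+0.992900+0.980800))/(1+9/200) = 9451/10000 ≈ 0.945100
step 5 [5y] swap r/1=973/48184: DF=(1 − 973/48184·(0.996900+0.992900+0.980800+0.945100))/(1+973/48184) = 9027/10000 ≈ 0.902700

1 1 9969/10000
2 2 9929/10000
3 3 613/625
4 4 9451/10000
5 5 9027/10000
DF(2y) = 9929/10000 ≈ 0.992900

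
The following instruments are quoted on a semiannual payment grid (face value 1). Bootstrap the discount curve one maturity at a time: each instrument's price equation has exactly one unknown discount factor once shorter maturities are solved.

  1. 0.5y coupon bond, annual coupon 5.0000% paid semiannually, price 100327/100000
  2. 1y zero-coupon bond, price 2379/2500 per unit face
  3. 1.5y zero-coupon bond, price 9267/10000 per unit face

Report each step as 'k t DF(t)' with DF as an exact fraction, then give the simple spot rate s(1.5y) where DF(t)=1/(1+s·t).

1 1/2 2447/2500
2 1 2379/2500
3 3/2 9267/10000
s(1.5y) = (1/(9267/10000) − 1)/(3/2) = 1466/27801 ≈ 5.2732%

step 1 [0.5y] bond c/2=1/40: DF=(100327/100000 − 1/40·(0))/(1+1/40) = 2447/2500 ≈ 0.978800
step 2 [1y] zero: DF = P = 2379/2500 ≈ 0.951600
step 3 [1.5y] zero: DF = P = 9267/10000 ≈ 0.926700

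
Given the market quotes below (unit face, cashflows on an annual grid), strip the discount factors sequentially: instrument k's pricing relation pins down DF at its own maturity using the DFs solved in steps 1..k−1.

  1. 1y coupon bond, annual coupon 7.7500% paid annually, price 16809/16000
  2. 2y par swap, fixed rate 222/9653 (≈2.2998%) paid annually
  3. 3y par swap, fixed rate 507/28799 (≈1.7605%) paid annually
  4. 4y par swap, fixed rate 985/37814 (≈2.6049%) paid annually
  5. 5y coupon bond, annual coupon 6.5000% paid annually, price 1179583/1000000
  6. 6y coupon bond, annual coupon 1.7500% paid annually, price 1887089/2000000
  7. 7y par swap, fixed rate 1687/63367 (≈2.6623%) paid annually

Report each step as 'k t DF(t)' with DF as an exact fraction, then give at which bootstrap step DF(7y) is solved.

step 1 [1y] bond c/1=31/400: DF=(16809/16000 − 31/400·(0))/(1+31/400) = 39/40 ≈ 0.975000
step 2 [2y] swap r/1=222/9653: DF=(1 − 222/9653·(0.975000))/(1+222/9653) = 2389/2500 ≈ 0.955600
step 3 [3y] swap r/1=507/28799: DF=(1 − 507/28799·(0.975000+0.955600))/(1+507/28799) = 9493/10000 ≈ 0.949300
step 4 [4y] swap r/1=985/37814: DF=(1 − 985/37814·(0.975000+0.955600+0.949300))/(1+985/37814) = 1803/2000 ≈ 0.901500
step 5 [5y] bond c/1=13/200: DF=(1179583/1000000 − 13/200·(0.975000+0.955600+0.949300+0.901500))/(1+13/200) = 548/625 ≈ 0.876800
step 6 [6y] bond c/1=7/400: DF=(1887089/2000000 − 7/400·(0.975000+0.955600+0.949300+0.901500+0.876800))/(1+7/400) = 1059/1250 ≈ 0.847200
step 7 [7y] swap r/1=1687/63367: DF=(1 − 1687/63367·(0.975000+0.955600+0.949300+0.901500+0.876800+0.847200))/(1+1687/63367) = 8313/10000 ≈ 0.831300

1 1 39/40
2 2 2389/2500
3 3 9493/10000
4 4 1803/2000
5 5 548/625
6 6 1059/1250
7 7 8313/10000
DF(7y) is solved at step 7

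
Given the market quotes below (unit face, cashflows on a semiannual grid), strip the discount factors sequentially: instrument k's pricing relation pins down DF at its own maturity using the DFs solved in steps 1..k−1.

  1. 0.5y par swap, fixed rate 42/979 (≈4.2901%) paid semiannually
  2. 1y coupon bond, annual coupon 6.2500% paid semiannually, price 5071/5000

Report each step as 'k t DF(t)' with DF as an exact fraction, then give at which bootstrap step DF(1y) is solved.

step 1 [0.5y] swap r/2=21/979: DF=(1 − 21/979·(0))/(1+21/979) = 979/1000 ≈ 0.979000
step 2 [1y] bond c/2=1/32: DF=(5071/5000 − 1/32·(0.979000))/(1+1/32) = 4769/5000 ≈ 0.953800

1 1/2 979/1000
2 1 4769/5000
DF(1y) is solved at step 2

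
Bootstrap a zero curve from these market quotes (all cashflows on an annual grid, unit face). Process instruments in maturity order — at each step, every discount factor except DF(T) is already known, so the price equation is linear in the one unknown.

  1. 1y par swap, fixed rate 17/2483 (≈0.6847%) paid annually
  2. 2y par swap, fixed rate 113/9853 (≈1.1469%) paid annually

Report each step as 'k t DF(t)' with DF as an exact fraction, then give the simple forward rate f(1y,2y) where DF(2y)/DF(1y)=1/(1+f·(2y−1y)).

step 1 [1y] swap r/1=17/2483: DF=(1 − 17/2483·(0))/(1+17/2483) = 2483/2500 ≈ 0.993200
step 2 [2y] swap r/1=113/9853: DF=(1 − 113/9853·(0.993200))/(1+113/9853) = 4887/5000 ≈ 0.977400

1 1 2483/2500
2 2 4887/5000
f(1y,2y) = ((2483/2500)/(4887/5000) − 1)/(1) = 79/4887 ≈ 1.6165%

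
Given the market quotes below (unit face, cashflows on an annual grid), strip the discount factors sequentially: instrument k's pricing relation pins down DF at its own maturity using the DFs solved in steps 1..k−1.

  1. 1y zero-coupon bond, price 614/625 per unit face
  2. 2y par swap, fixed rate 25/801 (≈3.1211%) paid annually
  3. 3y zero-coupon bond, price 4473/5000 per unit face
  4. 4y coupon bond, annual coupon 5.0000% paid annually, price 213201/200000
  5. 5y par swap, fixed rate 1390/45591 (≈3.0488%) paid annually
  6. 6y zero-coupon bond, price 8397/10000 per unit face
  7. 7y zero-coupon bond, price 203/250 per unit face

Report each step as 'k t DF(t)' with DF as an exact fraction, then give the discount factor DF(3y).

step 1 [1y] zero: DF = P = 614/625 ≈ 0.982400
step 2 [2y] swap r/1=25/801: DF=(1 − 25/801·(0.982400))/(1+25/801) = 47/50 ≈ 0.940000
step 3 [3y] zero: DF = P = 4473/5000 ≈ 0.894600
step 4 [4y] bond c/1=1/20: DF=(213201/200000 − 1/20·(0.982400+0.940000+0.894600))/(1+1/20) = 8811/10000 ≈ 0.881100
step 5 [5y] swap r/1=1390/45591: DF=(1 − 1390/45591·(0.982400+0.940000+0.894600+0.881100))/(1+1390/45591) = 861/1000 ≈ 0.861000
step 6 [6y] zero: DF = P = 8397/10000 ≈ 0.839700
step 7 [7y] zero: DF = P = 203/250 ≈ 0.812000

1 1 614/625
2 2 47/50
3 3 4473/5000
4 4 8811/10000
5 5 861/1000
6 6 8397/10000
7 7 203/250
DF(3y) = 4473/5000 ≈ 0.894600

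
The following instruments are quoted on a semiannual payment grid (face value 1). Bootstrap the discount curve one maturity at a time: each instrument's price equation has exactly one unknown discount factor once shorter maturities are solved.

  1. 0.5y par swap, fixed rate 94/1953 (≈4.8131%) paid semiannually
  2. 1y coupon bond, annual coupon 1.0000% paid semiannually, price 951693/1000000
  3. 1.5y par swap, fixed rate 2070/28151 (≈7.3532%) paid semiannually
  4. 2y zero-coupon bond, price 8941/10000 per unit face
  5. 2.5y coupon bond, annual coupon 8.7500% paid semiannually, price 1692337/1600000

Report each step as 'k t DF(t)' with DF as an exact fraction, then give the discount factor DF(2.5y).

1 1/2 1953/2000
2 1 9421/10000
3 3/2 1793/2000
4 2 8941/10000
5 5/2 8579/10000
DF(2.5y) = 8579/10000 ≈ 0.857900

step 1 [0.5y] swap r/2=47/1953: DF=(1 − 47/1953·(0))/(1+47/1953) = 1953/2000 ≈ 0.976500
step 2 [1y] bond c/2=1/200: DF=(951693/1000000 − 1/200·(0.976500))/(1+1/200) = 9421/10000 ≈ 0.942100
step 3 [1.5y] swap r/2=1035/28151: DF=(1 − 1035/28151·(0.976500+0.942100))/(1+1035/28151) = 1793/2000 ≈ 0.896500
step 4 [2y] zero: DF = P = 8941/10000 ≈ 0.894100
step 5 [2.5y] bond c/2=7/160: DF=(1692337/1600000 − 7/160·(0.976500+0.942100+0.896500+0.894100))/(1+7/160) = 8579/10000 ≈ 0.857900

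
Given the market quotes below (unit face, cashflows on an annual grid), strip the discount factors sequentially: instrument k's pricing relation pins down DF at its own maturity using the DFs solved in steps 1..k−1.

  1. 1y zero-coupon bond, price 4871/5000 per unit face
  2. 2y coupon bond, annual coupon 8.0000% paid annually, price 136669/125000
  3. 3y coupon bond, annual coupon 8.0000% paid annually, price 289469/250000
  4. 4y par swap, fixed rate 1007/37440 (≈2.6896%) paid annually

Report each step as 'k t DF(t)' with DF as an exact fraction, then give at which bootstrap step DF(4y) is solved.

1 1 4871/5000
2 2 4701/5000
3 3 9303/10000
4 4 8993/10000
DF(4y) is solved at step 4

step 1 [1y] zero: DF = P = 4871/5000 ≈ 0.974200
step 2 [2y] bond c/1=2/25: DF=(136669/125000 − 2/25·(0.974200))/(1+2/25) = 4701/5000 ≈ 0.940200
step 3 [3y] bond c/1=2/25: DF=(289469/250000 − 2/25·(0.974200+0.940200))/(1+2/25) = 9303/10000 ≈ 0.930300
step 4 [4y] swap r/1=1007/37440: DF=(1 − 1007/37440·(0.974200+0.940200+0.930300))/(1+1007/37440) = 8993/10000 ≈ 0.899300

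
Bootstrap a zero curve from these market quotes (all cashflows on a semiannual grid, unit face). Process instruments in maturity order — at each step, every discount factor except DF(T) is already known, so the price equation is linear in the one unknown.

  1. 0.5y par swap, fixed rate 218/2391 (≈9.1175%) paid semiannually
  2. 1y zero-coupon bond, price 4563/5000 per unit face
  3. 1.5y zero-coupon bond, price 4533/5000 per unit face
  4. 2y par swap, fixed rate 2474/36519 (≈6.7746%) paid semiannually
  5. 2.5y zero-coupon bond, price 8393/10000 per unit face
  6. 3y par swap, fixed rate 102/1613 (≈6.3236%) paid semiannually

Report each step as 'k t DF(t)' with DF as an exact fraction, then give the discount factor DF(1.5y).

step 1 [0.5y] swap r/2=109/2391: DF=(1 − 109/2391·(0))/(1+109/2391) = 2391/2500 ≈ 0.956400
step 2 [1y] zero: DF = P = 4563/5000 ≈ 0.912600
step 3 [1.5y] zero: DF = P = 4533/5000 ≈ 0.906600
step 4 [2y] swap r/2=1237/36519: DF=(1 − 1237/36519·(0.956400+0.912600+0.906600))/(1+1237/36519) = 8763/10000 ≈ 0.876300
step 5 [2.5y] zero: DF = P = 8393/10000 ≈ 0.839300
step 6 [3y] swap r/2=51/1613: DF=(1 − 51/1613·(0.956400+0.912600+0.906600+0.876300+0.839300))/(1+51/1613) = 8317/10000 ≈ 0.831700

1 1/2 2391/2500
2 1 4563/5000
3 3/2 4533/5000
4 2 8763/10000
5 5/2 8393/10000
6 3 8317/10000
DF(1.5y) = 4533/5000 ≈ 0.906600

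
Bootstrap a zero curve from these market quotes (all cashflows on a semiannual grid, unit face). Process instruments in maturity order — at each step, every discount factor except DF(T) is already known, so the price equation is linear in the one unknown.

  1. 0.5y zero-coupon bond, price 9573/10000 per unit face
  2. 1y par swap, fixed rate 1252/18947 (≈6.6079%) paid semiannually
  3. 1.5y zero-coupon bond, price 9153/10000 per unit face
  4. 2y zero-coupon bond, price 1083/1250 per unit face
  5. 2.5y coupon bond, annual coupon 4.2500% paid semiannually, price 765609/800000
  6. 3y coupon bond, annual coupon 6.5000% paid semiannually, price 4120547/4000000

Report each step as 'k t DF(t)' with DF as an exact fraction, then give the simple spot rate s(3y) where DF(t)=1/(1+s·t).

1 1/2 9573/10000
2 1 4687/5000
3 3/2 9153/10000
4 2 1083/1250
5 5/2 4303/5000
6 3 8549/10000
s(3y) = (1/(8549/10000) − 1)/(3) = 1451/25647 ≈ 5.6576%

step 1 [0.5y] zero: DF = P = 9573/10000 ≈ 0.957300
step 2 [1y] swap r/2=626/18947: DF=(1 − 626/18947·(0.957300))/(1+626/18947) = 4687/5000 ≈ 0.937400
step 3 [1.5y] zero: DF = P = 9153/10000 ≈ 0.915300
step 4 [2y] zero: DF = P = 1083/1250 ≈ 0.866400
step 5 [2.5y] bond c/2=17/800: DF=(765609/800000 − 17/800·(0.957300+0.937400+0.915300+0.866400))/(1+17/800) = 4303/5000 ≈ 0.860600
step 6 [3y] bond c/2=13/400: DF=(4120547/4000000 − 13/400·(0.957300+0.937400+0.915300+0.866400+0.860600))/(1+13/400) = 8549/10000 ≈ 0.854900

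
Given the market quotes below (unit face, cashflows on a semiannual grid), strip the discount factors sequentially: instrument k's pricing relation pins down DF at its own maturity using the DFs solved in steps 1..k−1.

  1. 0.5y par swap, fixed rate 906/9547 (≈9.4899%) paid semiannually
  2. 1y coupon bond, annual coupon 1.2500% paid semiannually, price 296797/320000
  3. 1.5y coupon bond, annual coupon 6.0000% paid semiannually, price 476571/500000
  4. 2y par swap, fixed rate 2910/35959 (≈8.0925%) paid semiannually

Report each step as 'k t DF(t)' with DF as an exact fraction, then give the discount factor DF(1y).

1 1/2 9547/10000
2 1 4579/5000
3 3/2 8709/10000
4 2 1709/2000
DF(1y) = 4579/5000 ≈ 0.915800

step 1 [0.5y] swap r/2=453/9547: DF=(1 − 453/9547·(0))/(1+453/9547) = 9547/10000 ≈ 0.954700
step 2 [1y] bond c/2=1/160: DF=(296797/320000 − 1/160·(0.954700))/(1+1/160) = 4579/5000 ≈ 0.915800
step 3 [1.5y] bond c/2=3/100: DF=(476571/500000 − 3/100·(0.954700+0.915800))/(1+3/100) = 8709/10000 ≈ 0.870900
step 4 [2y] swap r/2=1455/35959: DF=(1 − 1455/35959·(0.954700+0.915800+0.870900))/(1+1455/35959) = 1709/2000 ≈ 0.854500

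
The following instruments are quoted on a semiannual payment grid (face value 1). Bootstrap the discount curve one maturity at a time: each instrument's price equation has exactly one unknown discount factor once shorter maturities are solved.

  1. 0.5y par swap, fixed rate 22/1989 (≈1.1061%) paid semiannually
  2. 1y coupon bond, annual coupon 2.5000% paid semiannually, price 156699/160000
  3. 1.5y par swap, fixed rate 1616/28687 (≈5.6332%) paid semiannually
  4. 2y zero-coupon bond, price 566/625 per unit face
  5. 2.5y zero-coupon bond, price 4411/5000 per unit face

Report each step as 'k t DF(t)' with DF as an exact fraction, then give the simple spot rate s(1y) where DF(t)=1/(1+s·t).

step 1 [0.5y] swap r/2=11/1989: DF=(1 − 11/1989·(0))/(1+11/1989) = 1989/2000 ≈ 0.994500
step 2 [1y] bond c/2=1/80: DF=(156699/160000 − 1/80·(0.994500))/(1+1/80) = 191/200 ≈ 0.955000
step 3 [1.5y] swap r/2=808/28687: DF=(1 − 808/28687·(0.994500+0.955000))/(1+808/28687) = 1149/1250 ≈ 0.919200
step 4 [2y] zero: DF = P = 566/625 ≈ 0.905600
step 5 [2.5y] zero: DF = P = 4411/5000 ≈ 0.882200

1 1/2 1989/2000
2 1 191/200
3 3/2 1149/1250
4 2 566/625
5 5/2 4411/5000
s(1y) = (1/(191/200) − 1)/(1) = 9/191 ≈ 4.7120%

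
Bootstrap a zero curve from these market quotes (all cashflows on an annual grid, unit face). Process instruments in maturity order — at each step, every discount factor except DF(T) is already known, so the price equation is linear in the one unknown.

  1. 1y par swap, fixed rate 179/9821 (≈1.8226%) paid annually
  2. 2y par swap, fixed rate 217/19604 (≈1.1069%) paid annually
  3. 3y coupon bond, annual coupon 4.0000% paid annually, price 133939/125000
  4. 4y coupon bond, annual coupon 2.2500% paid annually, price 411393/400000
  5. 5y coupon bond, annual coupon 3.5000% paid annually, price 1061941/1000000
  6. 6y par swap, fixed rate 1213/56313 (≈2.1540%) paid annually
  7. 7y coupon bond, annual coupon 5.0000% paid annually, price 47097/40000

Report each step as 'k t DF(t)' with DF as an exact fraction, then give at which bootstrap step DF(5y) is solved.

step 1 [1y] swap r/1=179/9821: DF=(1 − 179/9821·(0))/(1+179/9821) = 9821/10000 ≈ 0.982100
step 2 [2y] swap r/1=217/19604: DF=(1 − 217/19604·(0.982100))/(1+217/19604) = 9783/10000 ≈ 0.978300
step 3 [3y] bond c/1=1/25: DF=(133939/125000 − 1/25·(0.982100+0.978300))/(1+1/25) = 9549/10000 ≈ 0.954900
step 4 [4y] bond c/1=9/400: DF=(411393/400000 − 9/400·(0.982100+0.978300+0.954900))/(1+9/400) = 9417/10000 ≈ 0.941700
step 5 [5y] bond c/1=7/200: DF=(1061941/1000000 − 7/200·(0.982100+0.978300+0.954900+0.941700))/(1+7/200) = 2239/2500 ≈ 0.895600
step 6 [6y] swap r/1=1213/56313: DF=(1 − 1213/56313·(0.982100+0.978300+0.954900+0.941700+0.895600))/(1+1213/56313) = 8787/10000 ≈ 0.878700
step 7 [7y] bond c/1=1/20: DF=(47097/40000 − 1/20·(0.982100+0.978300+0.954900+0.941700+0.895600+0.878700))/(1+1/20) = 2133/2500 ≈ 0.853200

1 1 9821/10000
2 2 9783/10000
3 3 9549/10000
4 4 9417/10000
5 5 2239/2500
6 6 8787/10000
7 7 2133/2500
DF(5y) is solved at step 5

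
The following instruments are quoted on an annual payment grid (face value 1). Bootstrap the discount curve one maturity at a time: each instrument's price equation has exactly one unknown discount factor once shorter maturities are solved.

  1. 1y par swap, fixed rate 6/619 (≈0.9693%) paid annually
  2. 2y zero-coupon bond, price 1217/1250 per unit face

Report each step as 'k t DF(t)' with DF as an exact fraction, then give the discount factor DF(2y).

1 1 619/625
2 2 1217/1250
DF(2y) = 1217/1250 ≈ 0.973600

step 1 [1y] swap r/1=6/619: DF=(1 − 6/619·(0))/(1+6/619) = 619/625 ≈ 0.990400
step 2 [2y] zero: DF = P = 1217/1250 ≈ 0.973600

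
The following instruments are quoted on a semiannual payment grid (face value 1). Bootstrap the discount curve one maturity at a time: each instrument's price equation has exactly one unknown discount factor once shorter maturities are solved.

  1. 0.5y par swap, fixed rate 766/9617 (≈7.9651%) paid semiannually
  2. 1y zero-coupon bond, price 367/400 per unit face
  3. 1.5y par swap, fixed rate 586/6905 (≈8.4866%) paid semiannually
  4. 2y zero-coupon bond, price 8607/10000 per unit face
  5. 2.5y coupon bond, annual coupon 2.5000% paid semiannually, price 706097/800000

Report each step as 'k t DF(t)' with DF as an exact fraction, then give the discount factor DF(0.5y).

1 1/2 9617/10000
2 1 367/400
3 3/2 2207/2500
4 2 8607/10000
5 5/2 827/1000
DF(0.5y) = 9617/10000 ≈ 0.961700

step 1 [0.5y] swap r/2=383/9617: DF=(1 − 383/9617·(0))/(1+383/9617) = 9617/10000 ≈ 0.961700
step 2 [1y] zero: DF = P = 367/400 ≈ 0.917500
step 3 [1.5y] swap r/2=293/6905: DF=(1 − 293/6905·(0.961700+0.917500))/(1+293/6905) = 2207/2500 ≈ 0.882800
step 4 [2y] zero: DF = P = 8607/10000 ≈ 0.860700
step 5 [2.5y] bond c/2=1/80: DF=(706097/800000 − 1/80·(0.961700+0.917500+0.882800+0.860700))/(1+1/80) = 827/1000 ≈ 0.827000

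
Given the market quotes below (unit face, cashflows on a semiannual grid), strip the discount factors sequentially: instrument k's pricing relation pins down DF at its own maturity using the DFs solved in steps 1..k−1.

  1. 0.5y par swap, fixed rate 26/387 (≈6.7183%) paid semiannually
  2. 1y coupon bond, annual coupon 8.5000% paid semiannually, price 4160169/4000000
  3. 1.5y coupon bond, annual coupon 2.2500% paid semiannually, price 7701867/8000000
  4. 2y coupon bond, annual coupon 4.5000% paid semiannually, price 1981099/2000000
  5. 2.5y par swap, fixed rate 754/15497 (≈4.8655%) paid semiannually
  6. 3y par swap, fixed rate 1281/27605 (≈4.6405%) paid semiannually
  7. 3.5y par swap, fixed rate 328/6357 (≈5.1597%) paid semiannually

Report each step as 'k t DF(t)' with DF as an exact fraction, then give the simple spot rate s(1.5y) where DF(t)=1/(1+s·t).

step 1 [0.5y] swap r/2=13/387: DF=(1 − 13/387·(0))/(1+13/387) = 387/400 ≈ 0.967500
step 2 [1y] bond c/2=17/400: DF=(4160169/4000000 − 17/400·(0.967500))/(1+17/400) = 4791/5000 ≈ 0.958200
step 3 [1.5y] bond c/2=9/800: DF=(7701867/8000000 − 9/800·(0.967500+0.958200))/(1+9/800) = 4653/5000 ≈ 0.930600
step 4 [2y] bond c/2=9/400: DF=(1981099/2000000 − 9/400·(0.967500+0.958200+0.930600))/(1+9/400) = 9059/10000 ≈ 0.905900
step 5 [2.5y] swap r/2=377/15497: DF=(1 − 377/15497·(0.967500+0.958200+0.930600+0.905900))/(1+377/15497) = 8869/10000 ≈ 0.886900
step 6 [3y] swap r/2=1281/55210: DF=(1 − 1281/55210·(0.967500+0.958200+0.930600+0.905900+0.886900))/(1+1281/55210) = 8719/10000 ≈ 0.871900
step 7 [3.5y] swap r/2=164/6357: DF=(1 − 164/6357·(0.967500+0.958200+0.930600+0.905900+0.886900+0.871900))/(1+164/6357) = 209/250 ≈ 0.836000

1 1/2 387/400
2 1 4791/5000
3 3/2 4653/5000
4 2 9059/10000
5 5/2 8869/10000
6 3 8719/10000
7 7/2 209/250
s(1.5y) = (1/(4653/5000) − 1)/(3/2) = 694/13959 ≈ 4.9717%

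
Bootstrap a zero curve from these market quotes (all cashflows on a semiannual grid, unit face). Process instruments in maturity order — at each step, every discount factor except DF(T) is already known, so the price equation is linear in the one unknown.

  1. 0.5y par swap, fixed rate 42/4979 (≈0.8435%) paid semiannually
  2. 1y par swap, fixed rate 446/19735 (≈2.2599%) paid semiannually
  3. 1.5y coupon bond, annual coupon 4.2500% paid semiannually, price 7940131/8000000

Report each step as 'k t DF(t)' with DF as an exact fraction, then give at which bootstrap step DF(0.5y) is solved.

1 1/2 4979/5000
2 1 9777/10000
3 3/2 2327/2500
DF(0.5y) is solved at step 1

step 1 [0.5y] swap r/2=21/4979: DF=(1 − 21/4979·(0))/(1+21/4979) = 4979/5000 ≈ 0.995800
step 2 [1y] swap r/2=223/19735: DF=(1 − 223/19735·(0.995800))/(1+223/19735) = 9777/10000 ≈ 0.977700
step 3 [1.5y] bond c/2=17/800: DF=(7940131/8000000 − 17/800·(0.995800+0.977700))/(1+17/800) = 2327/2500 ≈ 0.930800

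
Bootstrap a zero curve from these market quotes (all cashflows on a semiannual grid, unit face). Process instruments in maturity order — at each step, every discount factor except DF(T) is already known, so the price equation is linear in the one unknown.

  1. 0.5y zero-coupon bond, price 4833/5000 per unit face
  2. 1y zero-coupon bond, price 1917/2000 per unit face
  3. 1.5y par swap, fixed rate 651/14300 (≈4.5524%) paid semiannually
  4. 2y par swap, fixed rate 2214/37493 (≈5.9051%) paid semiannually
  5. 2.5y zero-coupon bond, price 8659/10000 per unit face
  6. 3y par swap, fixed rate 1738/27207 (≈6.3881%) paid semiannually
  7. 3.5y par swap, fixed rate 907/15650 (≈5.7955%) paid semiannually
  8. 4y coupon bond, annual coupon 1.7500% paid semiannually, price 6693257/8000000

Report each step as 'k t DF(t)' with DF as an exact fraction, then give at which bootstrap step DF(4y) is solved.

step 1 [0.5y] zero: DF = P = 4833/5000 ≈ 0.966600
step 2 [1y] zero: DF = P = 1917/2000 ≈ 0.958500
step 3 [1.5y] swap r/2=651/28600: DF=(1 − 651/28600·(0.966600+0.958500))/(1+651/28600) = 9349/10000 ≈ 0.934900
step 4 [2y] swap r/2=1107/37493: DF=(1 − 1107/37493·(0.966600+0.958500+0.934900))/(1+1107/37493) = 8893/10000 ≈ 0.889300
step 5 [2.5y] zero: DF = P = 8659/10000 ≈ 0.865900
step 6 [3y] swap r/2=869/27207: DF=(1 − 869/27207·(0.966600+0.958500+0.934900+0.889300+0.865900))/(1+869/27207) = 4131/5000 ≈ 0.826200
step 7 [3.5y] swap r/2=907/31300: DF=(1 − 907/31300·(0.966600+0.958500+0.934900+0.889300+0.865900+0.826200))/(1+907/31300) = 4093/5000 ≈ 0.818600
step 8 [4y] bond c/2=7/800: DF=(6693257/8000000 − 7/800·(0.966600+0.958500+0.934900+0.889300+0.865900+0.826200+0.818600))/(1+7/800) = 7751/10000 ≈ 0.775100

1 1/2 4833/5000
2 1 1917/2000
3 3/2 9349/10000
4 2 8893/10000
5 5/2 8659/10000
6 3 4131/5000
7 7/2 4093/5000
8 4 7751/10000
DF(4y) is solved at step 8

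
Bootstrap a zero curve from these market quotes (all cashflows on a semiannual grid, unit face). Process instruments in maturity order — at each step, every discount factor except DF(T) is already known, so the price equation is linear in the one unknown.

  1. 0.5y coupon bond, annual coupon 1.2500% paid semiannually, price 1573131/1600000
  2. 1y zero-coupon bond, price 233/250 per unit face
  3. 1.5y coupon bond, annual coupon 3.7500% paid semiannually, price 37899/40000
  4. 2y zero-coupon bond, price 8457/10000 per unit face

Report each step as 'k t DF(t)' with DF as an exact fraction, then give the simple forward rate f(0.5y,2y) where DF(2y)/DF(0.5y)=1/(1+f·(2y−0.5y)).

1 1/2 9771/10000
2 1 233/250
3 3/2 8949/10000
4 2 8457/10000
f(0.5y,2y) = ((9771/10000)/(8457/10000) − 1)/(3/2) = 292/2819 ≈ 10.3583%

step 1 [0.5y] bond c/2=1/160: DF=(1573131/1600000 − 1/160·(0))/(1+1/160) = 9771/10000 ≈ 0.977100
step 2 [1y] zero: DF = P = 233/250 ≈ 0.932000
step 3 [1.5y] bond c/2=3/160: DF=(37899/40000 − 3/160·(0.977100+0.932000))/(1+3/160) = 8949/10000 ≈ 0.894900
step 4 [2y] zero: DF = P = 8457/10000 ≈ 0.845700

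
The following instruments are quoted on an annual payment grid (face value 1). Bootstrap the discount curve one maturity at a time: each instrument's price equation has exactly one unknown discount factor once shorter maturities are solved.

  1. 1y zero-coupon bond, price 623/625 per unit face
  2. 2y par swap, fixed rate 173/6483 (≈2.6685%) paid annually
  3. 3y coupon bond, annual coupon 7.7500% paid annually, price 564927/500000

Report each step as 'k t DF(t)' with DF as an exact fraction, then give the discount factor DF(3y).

step 1 [1y] zero: DF = P = 623/625 ≈ 0.996800
step 2 [2y] swap r/1=173/6483: DF=(1 − 173/6483·(0.996800))/(1+173/6483) = 9481/10000 ≈ 0.948100
step 3 [3y] bond c/1=31/400: DF=(564927/500000 − 31/400·(0.996800+0.948100))/(1+31/400) = 9087/10000 ≈ 0.908700

1 1 623/625
2 2 9481/10000
3 3 9087/10000
DF(3y) = 9087/10000 ≈ 0.908700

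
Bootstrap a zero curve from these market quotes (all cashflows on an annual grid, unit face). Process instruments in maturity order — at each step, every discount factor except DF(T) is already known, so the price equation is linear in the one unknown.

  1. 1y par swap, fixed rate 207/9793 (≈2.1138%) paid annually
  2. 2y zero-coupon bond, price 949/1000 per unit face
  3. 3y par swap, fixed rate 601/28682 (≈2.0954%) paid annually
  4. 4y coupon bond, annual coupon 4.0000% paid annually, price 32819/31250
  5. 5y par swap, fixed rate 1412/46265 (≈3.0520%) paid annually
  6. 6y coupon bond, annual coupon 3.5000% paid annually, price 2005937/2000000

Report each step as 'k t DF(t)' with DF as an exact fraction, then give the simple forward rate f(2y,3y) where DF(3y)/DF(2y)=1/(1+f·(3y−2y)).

1 1 9793/10000
2 2 949/1000
3 3 9399/10000
4 4 1799/2000
5 5 2147/2500
6 6 4063/5000
f(2y,3y) = ((949/1000)/(9399/10000) − 1)/(1) = 7/723 ≈ 0.9682%

step 1 [1y] swap r/1=207/9793: DF=(1 − 207/9793·(0))/(1+207/9793) = 9793/10000 ≈ 0.979300
step 2 [2y] zero: DF = P = 949/1000 ≈ 0.949000
step 3 [3y] swap r/1=601/28682: DF=(1 − 601/28682·(0.979300+0.949000))/(1+601/28682) = 9399/10000 ≈ 0.939900
step 4 [4y] bond c/1=1/25: DF=(32819/31250 − 1/25·(0.979300+0.949000+0.939900))/(1+1/25) = 1799/2000 ≈ 0.899500
step 5 [5y] swap r/1=1412/46265: DF=(1 − 1412/46265·(0.979300+0.949000+0.939900+0.899500))/(1+1412/46265) = 2147/2500 ≈ 0.858800
step 6 [6y] bond c/1=7/200: DF=(2005937/2000000 − 7/200·(0.979300+0.949000+0.939900+0.899500+0.858800))/(1+7/200) = 4063/5000 ≈ 0.812600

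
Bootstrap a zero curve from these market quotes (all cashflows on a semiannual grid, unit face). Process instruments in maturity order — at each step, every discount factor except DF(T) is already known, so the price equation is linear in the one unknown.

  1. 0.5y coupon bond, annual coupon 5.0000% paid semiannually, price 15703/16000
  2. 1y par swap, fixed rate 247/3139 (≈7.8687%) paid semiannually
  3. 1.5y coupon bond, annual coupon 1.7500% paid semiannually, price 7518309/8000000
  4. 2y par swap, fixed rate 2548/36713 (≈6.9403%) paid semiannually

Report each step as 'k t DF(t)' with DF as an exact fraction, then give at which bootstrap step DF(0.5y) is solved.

step 1 [0.5y] bond c/2=1/40: DF=(15703/16000 − 1/40·(0))/(1+1/40) = 383/400 ≈ 0.957500
step 2 [1y] swap r/2=247/6278: DF=(1 − 247/6278·(0.957500))/(1+247/6278) = 9259/10000 ≈ 0.925900
step 3 [1.5y] bond c/2=7/800: DF=(7518309/8000000 − 7/800·(0.957500+0.925900))/(1+7/800) = 9153/10000 ≈ 0.915300
step 4 [2y] swap r/2=1274/36713: DF=(1 − 1274/36713·(0.957500+0.925900+0.915300))/(1+1274/36713) = 4363/5000 ≈ 0.872600

1 1/2 383/400
2 1 9259/10000
3 3/2 9153/10000
4 2 4363/5000
DF(0.5y) is solved at step 1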